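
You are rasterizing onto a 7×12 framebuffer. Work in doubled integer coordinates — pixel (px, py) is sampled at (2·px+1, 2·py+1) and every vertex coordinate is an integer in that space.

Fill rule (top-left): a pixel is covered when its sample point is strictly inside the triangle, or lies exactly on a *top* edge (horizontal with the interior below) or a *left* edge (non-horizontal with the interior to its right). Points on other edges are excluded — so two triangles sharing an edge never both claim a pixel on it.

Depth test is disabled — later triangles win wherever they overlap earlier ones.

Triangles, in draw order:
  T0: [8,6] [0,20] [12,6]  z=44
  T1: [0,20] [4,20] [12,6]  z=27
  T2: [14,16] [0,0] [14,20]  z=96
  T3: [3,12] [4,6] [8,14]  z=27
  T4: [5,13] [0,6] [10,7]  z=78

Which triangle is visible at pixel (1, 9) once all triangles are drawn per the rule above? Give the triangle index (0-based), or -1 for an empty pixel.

T0:
  2·area = 56  (B↔C swapped to make it positive)
  edge (8, 6)→(12, 6): d=(4,0) top-left  bias=+0
  edge (12, 6)→(0, 20): d=(-12,14) right/bottom  bias=-1
  edge (0, 20)→(8, 6): d=(8,-14) top-left  bias=+0
    (4,3)@(9, 7): e=[4,30,22] → #
    (5,3)@(11, 7): e=[4,2,50] → #
    (6,3)@(13, 7): e=[4,-26,78] → ·
    (3,4)@(7, 9): e=[12,34,10] → #
    (5,4)@(11, 9): e=[12,-22,66] → ·
    (3,5)@(7, 11): e=[20,10,26] → #
    (4,5)@(9, 11): e=[20,-18,54] → ·
    (2,6)@(5, 13): e=[28,14,14] → #
    (3,6)@(7, 13): e=[28,-14,42] → ·
    (1,7)@(3, 15): e=[36,18,2] → #
    (2,7)@(5, 15): e=[36,-10,30] → ·
    (1,8)@(3, 17): e=[44,-6,18] → ·
  covered (7 px):
    · · · · · · ·
    · · · · · · ·
    · · · · · · ·
    · · · · # # ·
    · · · # # · ·
    · · · # · · ·
    · · # · · · ·
    · # · · · · ·
    · · · · · · ·
    · · · · · · ·
    · · · · · · ·
    · · · · · · ·
T1:
  2·area = 56  (B↔C swapped to make it positive)
  edge (0, 20)→(12, 6): d=(12,-14) top-left  bias=+0
  edge (12, 6)→(4, 20): d=(-8,14) right/bottom  bias=-1
  edge (4, 20)→(0, 20): d=(-4,0) right/bottom  bias=-1
    (4,5)@(9, 11): e=[18,2,36] → #
    (5,5)@(11, 11): e=[46,-26,36] → ·
    (3,6)@(7, 13): e=[14,14,28] → #
    (4,6)@(9, 13): e=[42,-14,28] → ·
    (2,7)@(5, 15): e=[10,26,20] → #
    (3,7)@(7, 15): e=[38,-2,20] → ·
    (1,8)@(3, 17): e=[6,38,12] → #
    (3,8)@(7, 17): e=[62,-18,12] → ·
    (0,9)@(1, 19): e=[2,50,4] → #
    (2,9)@(5, 19): e=[58,-6,4] → ·
    (0,10)@(1, 21): e=[26,34,-4] → ·
    (1,10)@(3, 21): e=[54,6,-4] → ·
  covered (7 px):
    · · · · · · ·
    · · · · · · ·
    · · · · · · ·
    · · · · · · ·
    · · · · · · ·
    · · · · # · ·
    · · · # · · ·
    · · # · · · ·
    · # # · · · ·
    # # · · · · ·
    · · · · · · ·
    · · · · · · ·
T2:
  2·area = 56  (B↔C swapped to make it positive)
  edge (14, 16)→(14, 20): d=(0,4) right/bottom  bias=-1
  edge (14, 20)→(0, 0): d=(-14,-20) top-left  bias=+0
  edge (0, 0)→(14, 16): d=(14,16) right/bottom  bias=-1
    (2,3)@(5, 7): e=[36,2,18] → #
    (3,3)@(7, 7): e=[28,42,-14] → ·
    (2,4)@(5, 9): e=[36,-26,46] → ·
    (3,4)@(7, 9): e=[28,14,14] → #
    (4,4)@(9, 9): e=[20,54,-18] → ·
    (3,5)@(7, 11): e=[28,-14,42] → ·
    (4,5)@(9, 11): e=[20,26,10] → #
    (5,5)@(11, 11): e=[12,66,-22] → ·
    (4,6)@(9, 13): e=[20,-2,38] → ·
    (5,6)@(11, 13): e=[12,38,6] → #
    (6,6)@(13, 13): e=[4,78,-26] → ·
    (5,7)@(11, 15): e=[12,10,34] → #
  covered (7 px):
    · · · · · · ·
    · · · · · · ·
    · · · · · · ·
    · · # · · · ·
    · · · # · · ·
    · · · · # · ·
    · · · · · # ·
    · · · · · # #
    · · · · · · #
    · · · · · · ·
    · · · · · · ·
    · · · · · · ·
T3:
  2·area = 32
  edge (3, 12)→(4, 6): d=(1,-6) top-left  bias=+0
  edge (4, 6)→(8, 14): d=(4,8) right/bottom  bias=-1
  edge (8, 14)→(3, 12): d=(-5,-2) top-left  bias=+0
    (2,4)@(5, 9): e=[9,4,19] → #
    (3,4)@(7, 9): e=[21,-12,23] → ·
    (2,5)@(5, 11): e=[11,12,9] → #
    (3,5)@(7, 11): e=[23,-4,13] → ·
    (2,6)@(5, 13): e=[13,20,-1] → ·
    (3,6)@(7, 13): e=[25,4,3] → #
    (4,6)@(9, 13): e=[37,-12,7] → ·
    (3,7)@(7, 15): e=[27,12,-7] → ·
  covered (3 px):
    · · · · · · ·
    · · · · · · ·
    · · · · · · ·
    · · · · · · ·
    · · # · · · ·
    · · # · · · ·
    · · · # · · ·
    · · · · · · ·
    · · · · · · ·
    · · · · · · ·
    · · · · · · ·
    · · · · · · ·
T4:
  2·area = 65
  edge (5, 13)→(0, 6): d=(-5,-7) top-left  bias=+0
  edge (0, 6)→(10, 7): d=(10,1) right/bottom  bias=-1
  edge (10, 7)→(5, 13): d=(-5,6) right/bottom  bias=-1
    (0,3)@(1, 7): e=[2,9,54] → #
    (1,3)@(3, 7): e=[16,7,42] → #
    (2,3)@(5, 7): e=[30,5,30] → #
    (3,3)@(7, 7): e=[44,3,18] → #
    (4,3)@(9, 7): e=[58,1,6] → #
    (5,3)@(11, 7): e=[72,-1,-6] → ·
    (0,4)@(1, 9): e=[-8,29,44] → ·
    (1,4)@(3, 9): e=[6,27,32] → #
    (4,4)@(9, 9): e=[48,21,-4] → ·
    (1,5)@(3, 11): e=[-4,47,22] → ·
    (2,5)@(5, 11): e=[10,45,10] → #
    (3,5)@(7, 11): e=[24,43,-2] → ·
    (2,6)@(5, 13): e=[0,65,0] → ·  [on edge]
  covered (9 px):
    · · · · · · ·
    · · · · · · ·
    · · · · · · ·
    # # # # # · ·
    · # # # · · ·
    · · # · · · ·
    · · · · · · ·
    · · · · · · ·
    · · · · · · ·
    · · · · · · ·
    · · · · · · ·
    · · · · · · ·

Z-buffer (winner per pixel, '.' = empty):
  . . . . . . .
  . . . . . . .
  . . . . . . .
  4 4 4 4 4 0 .
  . 4 4 4 0 . .
  . . 4 0 2 . .
  . . 0 3 . 2 .
  . 0 1 . . 2 2
  . 1 1 . . . 2
  1 1 . . . . .
  . . . . . . .
  . . . . . . .

Final: 1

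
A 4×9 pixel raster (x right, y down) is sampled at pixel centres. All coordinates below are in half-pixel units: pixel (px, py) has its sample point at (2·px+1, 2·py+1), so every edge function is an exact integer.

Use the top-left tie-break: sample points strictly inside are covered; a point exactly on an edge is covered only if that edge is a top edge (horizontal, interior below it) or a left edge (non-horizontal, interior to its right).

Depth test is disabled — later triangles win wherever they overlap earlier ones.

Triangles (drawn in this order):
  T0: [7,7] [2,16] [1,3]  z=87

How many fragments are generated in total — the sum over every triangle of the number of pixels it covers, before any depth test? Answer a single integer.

T0:
  2·area = 74
  edge (7, 7)→(2, 16): d=(-5,9) right/bottom  bias=-1
  edge (2, 16)→(1, 3): d=(-1,-13) top-left  bias=+0
  edge (1, 3)→(7, 7): d=(6,4) right/bottom  bias=-1
    (0,1)@(1, 3): e=[74,0,0] → ·  [on edge]
    (1,2)@(3, 5): e=[46,24,4] → █
    (2,2)@(5, 5): e=[28,50,-4] → ·
    (1,3)@(3, 7): e=[36,22,16] → █
    (2,3)@(5, 7): e=[18,48,8] → █
    (3,3)@(7, 7): e=[0,74,0] → ·  [on edge]
    (1,4)@(3, 9): e=[26,20,28] → █
    (3,4)@(7, 9): e=[-10,72,12] → ·
    (1,5)@(3, 11): e=[16,18,40] → █
    (2,5)@(5, 11): e=[-2,44,32] → ·
    (1,6)@(3, 13): e=[6,16,52] → █
    (2,6)@(5, 13): e=[-12,42,44] → ·
  covered (7 px):
    · · · ·
    · · · ·
    · █ · ·
    · █ █ ·
    · █ █ ·
    · █ · ·
    · █ · ·
    · · · ·
    · · · ·

Answer: 7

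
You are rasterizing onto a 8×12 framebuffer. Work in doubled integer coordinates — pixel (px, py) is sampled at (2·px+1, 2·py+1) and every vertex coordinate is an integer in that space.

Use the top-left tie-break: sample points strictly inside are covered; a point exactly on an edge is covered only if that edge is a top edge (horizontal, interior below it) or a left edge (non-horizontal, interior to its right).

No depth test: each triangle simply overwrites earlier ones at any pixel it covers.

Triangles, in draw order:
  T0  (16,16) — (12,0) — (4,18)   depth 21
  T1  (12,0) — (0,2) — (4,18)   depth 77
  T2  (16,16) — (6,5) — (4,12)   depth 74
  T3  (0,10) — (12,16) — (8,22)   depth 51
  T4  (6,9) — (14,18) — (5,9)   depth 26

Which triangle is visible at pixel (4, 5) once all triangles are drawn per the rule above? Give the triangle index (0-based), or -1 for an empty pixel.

T0:
  2·area = 200  (B↔C swapped to make it positive)
  edge (16, 16)→(4, 18): d=(-12,2) right/bottom  bias=-1
  edge (4, 18)→(12, 0): d=(8,-18) top-left  bias=+0
  edge (12, 0)→(16, 16): d=(4,16) right/bottom  bias=-1
    (5,1)@(11, 3): e=[166,6,28] → #
    (6,1)@(13, 3): e=[162,42,-4] → ·
    (5,2)@(11, 5): e=[142,22,36] → #
    (6,2)@(13, 5): e=[138,58,4] → #
    (7,2)@(15, 5): e=[134,94,-28] → ·
    (4,3)@(9, 7): e=[122,2,76] → #
    (7,3)@(15, 7): e=[110,110,-20] → ·
    (4,4)@(9, 9): e=[98,18,84] → #
    (7,4)@(15, 9): e=[86,126,-12] → ·
    (4,5)@(9, 11): e=[74,34,92] → #
    (7,5)@(15, 11): e=[62,142,-4] → ·
    (3,6)@(7, 13): e=[54,14,132] → #
  covered (25 px):
    · · · · · · · ·
    · · · · · # · ·
    · · · · · # # ·
    · · · · # # # ·
    · · · · # # # ·
    · · · · # # # ·
    · · · # # # # #
    · · · # # # # #
    · · # # # · · ·
    · · · · · · · ·
    · · · · · · · ·
    · · · · · · · ·
T1:
  2·area = 200  (B↔C swapped to make it positive)
  edge (12, 0)→(4, 18): d=(-8,18) right/bottom  bias=-1
  edge (4, 18)→(0, 2): d=(-4,-16) top-left  bias=+0
  edge (0, 2)→(12, 0): d=(12,-2) top-left  bias=+0
    (3,0)@(7, 1): e=[82,116,2] → #
    (4,0)@(9, 1): e=[46,148,6] → #
    (5,0)@(11, 1): e=[10,180,10] → #
    (6,0)@(13, 1): e=[-26,212,14] → ·
    (0,1)@(1, 3): e=[174,12,14] → #
    (1,1)@(3, 3): e=[138,44,18] → #
    (2,1)@(5, 3): e=[102,76,22] → #
    (5,1)@(11, 3): e=[-6,172,34] → ·
    (0,2)@(1, 5): e=[158,4,38] → #
    (5,2)@(11, 5): e=[-22,164,58] → ·
    (0,3)@(1, 7): e=[142,-4,62] → ·
    (1,3)@(3, 7): e=[106,28,66] → #
  covered (25 px):
    · · · # # # · ·
    # # # # # · · ·
    # # # # # · · ·
    · # # # · · · ·
    · # # # · · · ·
    · # # # · · · ·
    · # # · · · · ·
    · · # · · · · ·
    · · · · · · · ·
    · · · · · · · ·
    · · · · · · · ·
    · · · · · · · ·
T2:
  2·area = 92  (B↔C swapped to make it positive)
  edge (16, 16)→(4, 12): d=(-12,-4) top-left  bias=+0
  edge (4, 12)→(6, 5): d=(2,-7) top-left  bias=+0
  edge (6, 5)→(16, 16): d=(10,11) right/bottom  bias=-1
    (3,3)@(7, 7): e=[72,11,9] → #
    (4,3)@(9, 7): e=[80,25,-13] → ·
    (2,4)@(5, 9): e=[40,1,51] → #
    (4,4)@(9, 9): e=[56,29,7] → #
    (5,4)@(11, 9): e=[64,43,-15] → ·
    (0,5)@(1, 11): e=[0,-23,115] → ·  [on edge]
    (2,5)@(5, 11): e=[16,5,71] → #
    (5,5)@(11, 11): e=[40,47,5] → #
    (6,5)@(13, 11): e=[48,61,-17] → ·
    (2,6)@(5, 13): e=[-8,9,91] → ·
    (3,6)@(7, 13): e=[0,23,69] → #  [on edge]
    (6,6)@(13, 13): e=[24,65,3] → #
    (6,7)@(13, 15): e=[0,69,23] → #  [on edge]
  covered (14 px):
    · · · · · · · ·
    · · · · · · · ·
    · · · · · · · ·
    · · · # · · · ·
    · · # # # · · ·
    · · # # # # · ·
    · · · # # # # ·
    · · · · · · # #
    · · · · · · · ·
    · · · · · · · ·
    · · · · · · · ·
    · · · · · · · ·
T3:
  2·area = 96
  edge (0, 10)→(12, 16): d=(12,6) right/bottom  bias=-1
  edge (12, 16)→(8, 22): d=(-4,6) right/bottom  bias=-1
  edge (8, 22)→(0, 10): d=(-8,-12) top-left  bias=+0
    (0,5)@(1, 11): e=[6,86,4] → #
    (1,5)@(3, 11): e=[-6,74,28] → ·
    (0,6)@(1, 13): e=[30,78,-12] → ·
    (1,6)@(3, 13): e=[18,66,12] → #
    (2,6)@(5, 13): e=[6,54,36] → #
    (3,6)@(7, 13): e=[-6,42,60] → ·
    (1,7)@(3, 15): e=[42,58,-4] → ·
    (2,7)@(5, 15): e=[30,46,20] → #
    (3,7)@(7, 15): e=[18,34,44] → #
    (4,7)@(9, 15): e=[6,22,68] → #
    (5,7)@(11, 15): e=[-6,10,92] → ·
    (2,8)@(5, 17): e=[54,38,4] → #
  covered (12 px):
    · · · · · · · ·
    · · · · · · · ·
    · · · · · · · ·
    · · · · · · · ·
    · · · · · · · ·
    # · · · · · · ·
    · # # · · · · ·
    · · # # # · · ·
    · · # # # # · ·
    · · · # # · · ·
    · · · · · · · ·
    · · · · · · · ·
T4:
  2·area = 9
  edge (6, 9)→(14, 18): d=(8,9) right/bottom  bias=-1
  edge (14, 18)→(5, 9): d=(-9,-9) top-left  bias=+0
  edge (5, 9)→(6, 9): d=(1,0) top-left  bias=+0
    (0,2)@(1, 5): e=[13,0,-4] → ·  [on edge]
    (1,3)@(3, 7): e=[11,0,-2] → ·  [on edge]
    (0,4)@(1, 9): e=[45,-36,0] → ·  [on edge]
    (1,4)@(3, 9): e=[27,-18,0] → ·  [on edge]
    (2,4)@(5, 9): e=[9,0,0] → #  [on edge]
    (3,4)@(7, 9): e=[-9,18,0] → ·  [on edge]
    (4,4)@(9, 9): e=[-27,36,0] → ·  [on edge]
    (5,4)@(11, 9): e=[-45,54,0] → ·  [on edge]
    (6,4)@(13, 9): e=[-63,72,0] → ·  [on edge]
    (7,4)@(15, 9): e=[-81,90,0] → ·  [on edge]
    (2,5)@(5, 11): e=[25,-18,2] → ·
    (3,5)@(7, 11): e=[7,0,2] → #  [on edge]
    (4,6)@(9, 13): e=[5,0,4] → #  [on edge]
    (5,7)@(11, 15): e=[3,0,6] → #  [on edge]
    (6,8)@(13, 17): e=[1,0,8] → #  [on edge]
    (7,9)@(15, 19): e=[-1,0,10] → ·  [on edge]
  covered (5 px):
    · · · · · · · ·
    · · · · · · · ·
    · · · · · · · ·
    · · · · · · · ·
    · · # · · · · ·
    · · · # · · · ·
    · · · · # · · ·
    · · · · · # · ·
    · · · · · · # ·
    · · · · · · · ·
    · · · · · · · ·
    · · · · · · · ·

Z-buffer (winner per pixel, '.' = empty):
  . . . 1 1 1 . .
  1 1 1 1 1 0 . .
  1 1 1 1 1 0 0 .
  . 1 1 2 0 0 0 .
  . 1 4 2 2 0 0 .
  3 1 2 4 2 2 0 .
  . 3 3 2 4 2 2 0
  . . 3 3 3 4 2 2
  . . 3 3 3 3 4 .
  . . . 3 3 . . .
  . . . . . . . .
  . . . . . . . .

Answer: 2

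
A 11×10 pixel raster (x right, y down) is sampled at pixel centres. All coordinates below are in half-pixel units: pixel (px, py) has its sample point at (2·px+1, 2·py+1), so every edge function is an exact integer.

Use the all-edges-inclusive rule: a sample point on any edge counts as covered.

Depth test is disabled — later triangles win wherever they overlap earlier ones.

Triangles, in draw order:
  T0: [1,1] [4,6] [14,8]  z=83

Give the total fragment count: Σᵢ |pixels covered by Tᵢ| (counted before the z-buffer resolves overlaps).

T0:
  2·area = 44  (B↔C swapped to make it positive)
  edge (1, 1)→(14, 8): d=(13,7) inclusive
  edge (14, 8)→(4, 6): d=(-10,-2) inclusive
  edge (4, 6)→(1, 1): d=(-3,-5) inclusive
    (0,0)@(1, 1): e=[0,44,0] → X  [on edge]
    (1,0)@(3, 1): e=[-14,48,10] → .
    (0,1)@(1, 3): e=[26,24,-6] → .
    (1,1)@(3, 3): e=[12,28,4] → X
    (2,1)@(5, 3): e=[-2,32,14] → .
    (1,2)@(3, 5): e=[38,8,-2] → .
    (2,2)@(5, 5): e=[24,12,8] → X
    (3,2)@(7, 5): e=[10,16,18] → X
    (4,2)@(9, 5): e=[-4,20,28] → .
    (2,3)@(5, 7): e=[50,-8,2] → .
    (3,3)@(7, 7): e=[36,-4,12] → .
    (4,3)@(9, 7): e=[22,0,22] → X  [on edge]
    (9,4)@(19, 9): e=[-22,0,66] → .  [on edge]
    (3,5)@(7, 11): e=[88,-44,0] → .  [on edge]
  covered (6 px):
    X . . . . . . . . . .
    . X . . . . . . . . .
    . . X X . . . . . . .
    . . . . X X . . . . .
    . . . . . . . . . . .
    . . . . . . . . . . .
    . . . . . . . . . . .
    . . . . . . . . . . .
    . . . . . . . . . . .
    . . . . . . . . . . .

Answer: 6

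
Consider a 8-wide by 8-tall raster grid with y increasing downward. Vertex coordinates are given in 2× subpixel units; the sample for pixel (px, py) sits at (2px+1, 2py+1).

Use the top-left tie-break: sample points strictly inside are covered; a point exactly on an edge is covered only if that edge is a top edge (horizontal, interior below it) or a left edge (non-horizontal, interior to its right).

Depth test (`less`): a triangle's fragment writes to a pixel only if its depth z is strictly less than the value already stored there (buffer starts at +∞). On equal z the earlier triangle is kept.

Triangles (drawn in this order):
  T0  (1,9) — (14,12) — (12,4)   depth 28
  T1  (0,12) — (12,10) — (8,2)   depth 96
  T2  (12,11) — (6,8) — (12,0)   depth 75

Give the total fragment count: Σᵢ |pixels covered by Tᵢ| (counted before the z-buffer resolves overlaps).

T0:
  2·area = 98  (B↔C swapped to make it positive)
  edge (1, 9)→(12, 4): d=(11,-5) top-left  bias=+0
  edge (12, 4)→(14, 12): d=(2,8) right/bottom  bias=-1
  edge (14, 12)→(1, 9): d=(-13,-3) top-left  bias=+0
    (5,2)@(11, 5): e=[6,10,82] → █
    (6,2)@(13, 5): e=[16,-6,88] → ·
    (3,3)@(7, 7): e=[8,46,44] → █
    (4,3)@(9, 7): e=[18,30,50] → █
    (6,3)@(13, 7): e=[38,-2,62] → ·
    (0,4)@(1, 9): e=[0,98,0] → █  [on edge]
    (1,4)@(3, 9): e=[10,82,6] → █
    (2,4)@(5, 9): e=[20,66,12] → █
    (6,4)@(13, 9): e=[60,2,36] → █
    (7,4)@(15, 9): e=[70,-14,42] → ·
    (0,5)@(1, 11): e=[22,102,-26] → ·
    (1,5)@(3, 11): e=[32,86,-20] → ·
  covered (13 px):
    · · · · · · · ·
    · · · · · · · ·
    · · · · · █ · ·
    · · · █ █ █ · ·
    █ █ █ █ █ █ █ ·
    · · · · · █ █ ·
    · · · · · · · ·
    · · · · · · · ·
T1:
  2·area = 104  (B↔C swapped to make it positive)
  edge (0, 12)→(8, 2): d=(8,-10) top-left  bias=+0
  edge (8, 2)→(12, 10): d=(4,8) right/bottom  bias=-1
  edge (12, 10)→(0, 12): d=(-12,2) right/bottom  bias=-1
    (3,2)@(7, 5): e=[14,20,70] → █
    (4,2)@(9, 5): e=[34,4,66] → █
    (5,2)@(11, 5): e=[54,-12,62] → ·
    (2,3)@(5, 7): e=[10,44,50] → █
    (5,3)@(11, 7): e=[70,-4,38] → ·
    (1,4)@(3, 9): e=[6,68,30] → █
    (5,4)@(11, 9): e=[86,4,14] → █
    (6,4)@(13, 9): e=[106,-12,10] → ·
    (0,5)@(1, 11): e=[2,92,10] → █
    (3,5)@(7, 11): e=[62,44,-2] → ·
    (4,5)@(9, 11): e=[82,28,-6] → ·
    (5,5)@(11, 11): e=[102,12,-10] → ·
  covered (13 px):
    · · · · · · · ·
    · · · · · · · ·
    · · · █ █ · · ·
    · · █ █ █ · · ·
    · █ █ █ █ █ · ·
    █ █ █ · · · · ·
    · · · · · · · ·
    · · · · · · · ·
T2:
  2·area = 66
  edge (12, 11)→(6, 8): d=(-6,-3) top-left  bias=+0
  edge (6, 8)→(12, 0): d=(6,-8) top-left  bias=+0
  edge (12, 0)→(12, 11): d=(0,11) right/bottom  bias=-1
    (5,1)@(11, 3): e=[45,10,11] → █
    (6,1)@(13, 3): e=[51,26,-11] → ·
    (4,2)@(9, 5): e=[27,6,33] → █
    (6,2)@(13, 5): e=[39,38,-11] → ·
    (3,3)@(7, 7): e=[9,2,55] → █
    (6,3)@(13, 7): e=[27,50,-11] → ·
    (3,4)@(7, 9): e=[-3,14,55] → ·
    (4,4)@(9, 9): e=[3,30,33] → █
    (6,4)@(13, 9): e=[15,62,-11] → ·
    (4,5)@(9, 11): e=[-9,42,33] → ·
    (5,5)@(11, 11): e=[-3,58,11] → ·
  covered (8 px):
    · · · · · · · ·
    · · · · · █ · ·
    · · · · █ █ · ·
    · · · █ █ █ · ·
    · · · · █ █ · ·
    · · · · · · · ·
    · · · · · · · ·
    · · · · · · · ·

Final: 34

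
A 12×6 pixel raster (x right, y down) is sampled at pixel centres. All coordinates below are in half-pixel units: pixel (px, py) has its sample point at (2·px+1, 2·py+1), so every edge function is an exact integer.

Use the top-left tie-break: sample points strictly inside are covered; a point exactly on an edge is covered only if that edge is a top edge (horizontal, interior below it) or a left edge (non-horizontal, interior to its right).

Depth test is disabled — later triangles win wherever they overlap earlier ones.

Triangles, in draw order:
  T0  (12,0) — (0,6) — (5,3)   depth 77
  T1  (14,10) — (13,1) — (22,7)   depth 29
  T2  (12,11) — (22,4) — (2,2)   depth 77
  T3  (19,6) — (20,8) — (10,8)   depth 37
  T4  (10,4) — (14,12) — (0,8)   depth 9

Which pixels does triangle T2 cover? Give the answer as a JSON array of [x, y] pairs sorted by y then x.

T0:
  2·area = 6
  edge (12, 0)→(0, 6): d=(-12,6) right/bottom  bias=-1
  edge (0, 6)→(5, 3): d=(5,-3) top-left  bias=+0
  edge (5, 3)→(12, 0): d=(7,-3) top-left  bias=+0
    (2,1)@(5, 3): e=[6,0,0] → X  [on edge]
    (3,1)@(7, 3): e=[-6,6,6] → .
    (2,2)@(5, 5): e=[-18,10,14] → .
  covered (1 px):
    . . . . . . . . . . . .
    . . X . . . . . . . . .
    . . . . . . . . . . . .
    . . . . . . . . . . . .
    . . . . . . . . . . . .
    . . . . . . . . . . . .
T1:
  2·area = 75
  edge (14, 10)→(13, 1): d=(-1,-9) top-left  bias=+0
  edge (13, 1)→(22, 7): d=(9,6) right/bottom  bias=-1
  edge (22, 7)→(14, 10): d=(-8,3) right/bottom  bias=-1
    (6,0)@(13, 1): e=[0,0,75] → .  [on edge]
    (7,1)@(15, 3): e=[16,6,53] → X
    (8,1)@(17, 3): e=[34,-6,47] → .
    (7,2)@(15, 5): e=[14,24,37] → X
    (8,2)@(17, 5): e=[32,12,31] → X
    (9,2)@(19, 5): e=[50,0,25] → .  [on edge]
    (7,3)@(15, 7): e=[12,42,21] → X
    (9,3)@(19, 7): e=[48,18,9] → X
    (10,3)@(21, 7): e=[66,6,3] → X
    (11,3)@(23, 7): e=[84,-6,-3] → .
    (7,4)@(15, 9): e=[10,60,5] → X
    (8,4)@(17, 9): e=[28,48,-1] → .
  covered (8 px):
    . . . . . . . . . . . .
    . . . . . . . X . . . .
    . . . . . . . X X . . .
    . . . . . . . X X X X .
    . . . . . . . X . . . .
    . . . . . . . . . . . .
T2:
  2·area = 160  (B↔C swapped to make it positive)
  edge (12, 11)→(2, 2): d=(-10,-9) top-left  bias=+0
  edge (2, 2)→(22, 4): d=(20,2) right/bottom  bias=-1
  edge (22, 4)→(12, 11): d=(-10,7) right/bottom  bias=-1
    (2,1)@(5, 3): e=[17,14,129] → X
    (3,1)@(7, 3): e=[35,10,115] → X
    (4,1)@(9, 3): e=[53,6,101] → X
    (5,1)@(11, 3): e=[71,2,87] → X
    (6,1)@(13, 3): e=[89,-2,73] → .
    (2,2)@(5, 5): e=[-3,54,109] → .
    (3,2)@(7, 5): e=[15,50,95] → X
    (6,2)@(13, 5): e=[69,38,53] → X
    (7,2)@(15, 5): e=[87,34,39] → X
    (8,2)@(17, 5): e=[105,30,25] → X
    (9,2)@(19, 5): e=[123,26,11] → X
    (10,2)@(21, 5): e=[141,22,-3] → .
  covered (18 px):
    . . . . . . . . . . . .
    . . X X X X . . . . . .
    . . . X X X X X X X . .
    . . . . X X X X X . . .
    . . . . . X X . . . . .
    . . . . . . . . . . . .
T3:
  2·area = 20
  edge (19, 6)→(20, 8): d=(1,2) right/bottom  bias=-1
  edge (20, 8)→(10, 8): d=(-10,0) right/bottom  bias=-1
  edge (10, 8)→(19, 6): d=(9,-2) top-left  bias=+0
    (7,3)@(15, 7): e=[9,10,1] → X
    (8,3)@(17, 7): e=[5,10,5] → X
    (9,3)@(19, 7): e=[1,10,9] → X
    (10,3)@(21, 7): e=[-3,10,13] → .
    (7,4)@(15, 9): e=[11,-10,19] → .
    (8,4)@(17, 9): e=[7,-10,23] → .
    (9,4)@(19, 9): e=[3,-10,27] → .
  covered (3 px):
    . . . . . . . . . . . .
    . . . . . . . . . . . .
    . . . . . . . . . . . .
    . . . . . . . X X X . .
    . . . . . . . . . . . .
    . . . . . . . . . . . .
T4:
  2·area = 96
  edge (10, 4)→(14, 12): d=(4,8) right/bottom  bias=-1
  edge (14, 12)→(0, 8): d=(-14,-4) top-left  bias=+0
  edge (0, 8)→(10, 4): d=(10,-4) top-left  bias=+0
    (4,2)@(9, 5): e=[12,78,6] → X
    (5,2)@(11, 5): e=[-4,86,14] → .
    (1,3)@(3, 7): e=[68,26,2] → X
    (2,3)@(5, 7): e=[52,34,10] → X
    (3,3)@(7, 7): e=[36,42,18] → X
    (5,3)@(11, 7): e=[4,58,34] → X
    (6,3)@(13, 7): e=[-12,66,42] → .
    (1,4)@(3, 9): e=[76,-2,22] → .
    (2,4)@(5, 9): e=[60,6,30] → X
    (6,4)@(13, 9): e=[-4,38,62] → .
    (2,5)@(5, 11): e=[68,-22,50] → .
    (3,5)@(7, 11): e=[52,-14,58] → .
  covered (12 px):
    . . . . . . . . . . . .
    . . . . . . . . . . . .
    . . . . X . . . . . . .
    . X X X X X . . . . . .
    . . X X X X . . . . . .
    . . . . . X X . . . . .

Result: [[2,1],[3,1],[4,1],[5,1],[3,2],[4,2],[5,2],[6,2],[7,2],[8,2],[9,2],[4,3],[5,3],[6,3],[7,3],[8,3],[5,4],[6,4]]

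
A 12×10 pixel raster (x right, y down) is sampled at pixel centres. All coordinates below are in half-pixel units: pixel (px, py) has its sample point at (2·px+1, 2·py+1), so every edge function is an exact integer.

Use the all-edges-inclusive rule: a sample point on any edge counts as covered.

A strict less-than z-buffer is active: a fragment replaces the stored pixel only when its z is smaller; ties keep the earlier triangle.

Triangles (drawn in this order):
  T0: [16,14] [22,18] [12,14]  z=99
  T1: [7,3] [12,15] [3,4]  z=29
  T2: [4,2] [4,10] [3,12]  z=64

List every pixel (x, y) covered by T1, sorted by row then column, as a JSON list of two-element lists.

T0:
  2·area = 16
  edge (16, 14)→(22, 18): d=(6,4) inclusive
  edge (22, 18)→(12, 14): d=(-10,-4) inclusive
  edge (12, 14)→(16, 14): d=(4,0) inclusive
    (7,7)@(15, 15): e=[10,2,4] → X
    (8,7)@(17, 15): e=[2,10,4] → X
    (9,7)@(19, 15): e=[-6,18,4] → .
    (7,8)@(15, 17): e=[22,-18,12] → .
    (8,8)@(17, 17): e=[14,-10,12] → .
  covered (2 px):
    . . . . . . . . . . . .
    . . . . . . . . . . . .
    . . . . . . . . . . . .
    . . . . . . . . . . . .
    . . . . . . . . . . . .
    . . . . . . . . . . . .
    . . . . . . . . . . . .
    . . . . . . . X X . . .
    . . . . . . . . . . . .
    . . . . . . . . . . . .
T1:
  2·area = 53
  edge (7, 3)→(12, 15): d=(5,12) inclusive
  edge (12, 15)→(3, 4): d=(-9,-11) inclusive
  edge (3, 4)→(7, 3): d=(4,-1) inclusive
    (7,0)@(15, 1): e=[-106,159,0] → .  [on edge]
    (3,1)@(7, 3): e=[0,53,0] → X  [on edge]
    (4,1)@(9, 3): e=[-24,75,2] → .
    (2,2)@(5, 5): e=[34,13,6] → X
    (4,2)@(9, 5): e=[-14,57,10] → .
    (2,3)@(5, 7): e=[44,-5,14] → .
    (3,3)@(7, 7): e=[20,17,16] → X
    (4,3)@(9, 7): e=[-4,39,18] → .
    (3,4)@(7, 9): e=[30,-1,24] → .
    (4,4)@(9, 9): e=[6,21,26] → X
    (5,4)@(11, 9): e=[-18,43,28] → .
    (4,5)@(9, 11): e=[16,3,34] → X
  covered (7 px):
    . . . . . . . . . . . .
    . . . X . . . . . . . .
    . . X X . . . . . . . .
    . . . X . . . . . . . .
    . . . . X . . . . . . .
    . . . . X . . . . . . .
    . . . . . X . . . . . .
    . . . . . . . . . . . .
    . . . . . . . . . . . .
    . . . . . . . . . . . .
T2:
  2·area = 8
  edge (4, 2)→(4, 10): d=(0,8) inclusive
  edge (4, 10)→(3, 12): d=(-1,2) inclusive
  edge (3, 12)→(4, 2): d=(1,-10) inclusive
  covered (0 px):
    . . . . . . . . . . . .
    . . . . . . . . . . . .
    . . . . . . . . . . . .
    . . . . . . . . . . . .
    . . . . . . . . . . . .
    . . . . . . . . . . . .
    . . . . . . . . . . . .
    . . . . . . . . . . . .
    . . . . . . . . . . . .
    . . . . . . . . . . . .

Answer: [[3,1],[2,2],[3,2],[3,3],[4,4],[4,5],[5,6]]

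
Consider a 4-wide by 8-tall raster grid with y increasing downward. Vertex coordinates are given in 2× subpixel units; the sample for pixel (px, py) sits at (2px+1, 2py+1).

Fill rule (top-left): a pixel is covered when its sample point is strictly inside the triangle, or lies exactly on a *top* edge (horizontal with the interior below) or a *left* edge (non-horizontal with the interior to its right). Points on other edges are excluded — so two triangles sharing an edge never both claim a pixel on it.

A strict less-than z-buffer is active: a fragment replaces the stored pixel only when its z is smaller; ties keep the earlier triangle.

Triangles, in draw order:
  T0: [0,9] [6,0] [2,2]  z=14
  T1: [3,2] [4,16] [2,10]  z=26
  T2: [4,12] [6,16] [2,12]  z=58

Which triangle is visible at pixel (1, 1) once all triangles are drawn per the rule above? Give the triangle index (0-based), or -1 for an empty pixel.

T0:
  2·area = 24  (B↔C swapped to make it positive)
  edge (0, 9)→(2, 2): d=(2,-7) top-left  bias=+0
  edge (2, 2)→(6, 0): d=(4,-2) top-left  bias=+0
  edge (6, 0)→(0, 9): d=(-6,9) right/bottom  bias=-1
    (2,0)@(5, 1): e=[19,2,3] → #
    (3,0)@(7, 1): e=[33,6,-15] → ·
    (1,1)@(3, 3): e=[9,6,9] → #
    (2,1)@(5, 3): e=[23,10,-9] → ·
    (1,2)@(3, 5): e=[13,14,-3] → ·
    (0,3)@(1, 7): e=[3,18,3] → #
    (1,3)@(3, 7): e=[17,22,-15] → ·
    (0,4)@(1, 9): e=[7,26,-9] → ·
  covered (3 px):
    · · # ·
    · # · ·
    · · · ·
    # · · ·
    · · · ·
    · · · ·
    · · · ·
    · · · ·
T1:
  2·area = 22
  edge (3, 2)→(4, 16): d=(1,14) right/bottom  bias=-1
  edge (4, 16)→(2, 10): d=(-2,-6) top-left  bias=+0
  edge (2, 10)→(3, 2): d=(1,-8) top-left  bias=+0
    (1,1)@(3, 3): e=[1,20,1] → #
    (2,1)@(5, 3): e=[-27,32,17] → ·
    (1,2)@(3, 5): e=[3,16,3] → #
    (2,2)@(5, 5): e=[-25,28,19] → ·
    (0,3)@(1, 7): e=[33,0,-11] → ·  [on edge]
    (1,3)@(3, 7): e=[5,12,5] → #
    (2,3)@(5, 7): e=[-23,24,21] → ·
    (1,4)@(3, 9): e=[7,8,7] → #
    (2,4)@(5, 9): e=[-21,20,23] → ·
    (1,5)@(3, 11): e=[9,4,9] → #
    (2,5)@(5, 11): e=[-19,16,25] → ·
    (1,6)@(3, 13): e=[11,0,11] → #  [on edge]
  covered (6 px):
    · · · ·
    · # · ·
    · # · ·
    · # · ·
    · # · ·
    · # · ·
    · # · ·
    · · · ·
T2:
  2·area = 8
  edge (4, 12)→(6, 16): d=(2,4) right/bottom  bias=-1
  edge (6, 16)→(2, 12): d=(-4,-4) top-left  bias=+0
  edge (2, 12)→(4, 12): d=(2,0) top-left  bias=+0
    (0,5)@(1, 11): e=[10,0,-2] → ·  [on edge]
    (1,6)@(3, 13): e=[6,0,2] → #  [on edge]
    (2,6)@(5, 13): e=[-2,8,2] → ·
    (1,7)@(3, 15): e=[10,-8,6] → ·
    (2,7)@(5, 15): e=[2,0,6] → #  [on edge]
    (3,7)@(7, 15): e=[-6,8,6] → ·
  covered (2 px):
    · · · ·
    · · · ·
    · · · ·
    · · · ·
    · · · ·
    · · · ·
    · # · ·
    · · # ·

Z-buffer (winner per pixel, '.' = empty):
  . . 0 .
  . 0 . .
  . 1 . .
  0 1 . .
  . 1 . .
  . 1 . .
  . 1 . .
  . . 2 .

Final: 0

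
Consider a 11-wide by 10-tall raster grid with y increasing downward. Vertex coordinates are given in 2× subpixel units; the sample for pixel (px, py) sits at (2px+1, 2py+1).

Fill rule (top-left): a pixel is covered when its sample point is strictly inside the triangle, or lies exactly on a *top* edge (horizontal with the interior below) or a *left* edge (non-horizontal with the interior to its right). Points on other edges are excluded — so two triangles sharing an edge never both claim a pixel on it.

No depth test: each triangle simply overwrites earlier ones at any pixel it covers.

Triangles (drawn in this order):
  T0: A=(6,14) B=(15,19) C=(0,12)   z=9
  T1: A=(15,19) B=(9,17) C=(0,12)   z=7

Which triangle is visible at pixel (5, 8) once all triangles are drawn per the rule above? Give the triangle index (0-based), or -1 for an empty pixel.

T0:
  2·area = 12
  edge (6, 14)→(15, 19): d=(9,5) right/bottom  bias=-1
  edge (15, 19)→(0, 12): d=(-15,-7) top-left  bias=+0
  edge (0, 12)→(6, 14): d=(6,2) right/bottom  bias=-1
    (1,6)@(3, 13): e=[6,6,0] → ·  [on edge]
    (3,7)@(7, 15): e=[4,4,4] → █
    (4,7)@(9, 15): e=[-6,18,0] → ·  [on edge]
    (3,8)@(7, 17): e=[22,-26,16] → ·
    (5,8)@(11, 17): e=[2,2,8] → █
    (6,8)@(13, 17): e=[-8,16,4] → ·
    (7,8)@(15, 17): e=[-18,30,0] → ·  [on edge]
    (5,9)@(11, 19): e=[20,-28,20] → ·
    (7,9)@(15, 19): e=[0,0,12] → ·  [on edge]
    (10,9)@(21, 19): e=[-30,42,0] → ·  [on edge]
  covered (2 px):
    · · · · · · · · · · ·
    · · · · · · · · · · ·
    · · · · · · · · · · ·
    · · · · · · · · · · ·
    · · · · · · · · · · ·
    · · · · · · · · · · ·
    · · · · · · · · · · ·
    · · · █ · · · · · · ·
    · · · · · █ · · · · ·
    · · · · · · · · · · ·
T1:
  2·area = 12
  edge (15, 19)→(9, 17): d=(-6,-2) top-left  bias=+0
  edge (9, 17)→(0, 12): d=(-9,-5) top-left  bias=+0
  edge (0, 12)→(15, 19): d=(15,7) right/bottom  bias=-1
    (1,7)@(3, 15): e=[0,-12,24] → ·  [on edge]
    (4,8)@(9, 17): e=[0,0,12] → █  [on edge]
    (5,8)@(11, 17): e=[4,10,-2] → ·
    (4,9)@(9, 19): e=[-12,-18,42] → ·
    (7,9)@(15, 19): e=[0,12,0] → ·  [on edge]
  covered (1 px):
    · · · · · · · · · · ·
    · · · · · · · · · · ·
    · · · · · · · · · · ·
    · · · · · · · · · · ·
    · · · · · · · · · · ·
    · · · · · · · · · · ·
    · · · · · · · · · · ·
    · · · · · · · · · · ·
    · · · · █ · · · · · ·
    · · · · · · · · · · ·

Z-buffer (winner per pixel, '.' = empty):
  . . . . . . . . . . .
  . . . . . . . . . . .
  . . . . . . . . . . .
  . . . . . . . . . . .
  . . . . . . . . . . .
  . . . . . . . . . . .
  . . . . . . . . . . .
  . . . 0 . . . . . . .
  . . . . 1 0 . . . . .
  . . . . . . . . . . .

Answer: 0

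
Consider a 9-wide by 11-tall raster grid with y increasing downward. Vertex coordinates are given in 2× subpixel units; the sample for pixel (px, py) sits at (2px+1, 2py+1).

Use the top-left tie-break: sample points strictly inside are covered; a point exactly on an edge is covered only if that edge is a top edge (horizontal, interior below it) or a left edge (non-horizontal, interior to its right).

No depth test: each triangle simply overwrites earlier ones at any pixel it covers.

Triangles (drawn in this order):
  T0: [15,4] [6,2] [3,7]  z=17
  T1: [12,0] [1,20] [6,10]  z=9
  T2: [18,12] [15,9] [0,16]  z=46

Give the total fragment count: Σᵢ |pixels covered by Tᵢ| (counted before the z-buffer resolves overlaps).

T0:
  2·area = 51  (B↔C swapped to make it positive)
  edge (15, 4)→(3, 7): d=(-12,3) right/bottom  bias=-1
  edge (3, 7)→(6, 2): d=(3,-5) top-left  bias=+0
  edge (6, 2)→(15, 4): d=(9,2) right/bottom  bias=-1
    (3,1)@(7, 3): e=[36,8,7] → #
    (4,1)@(9, 3): e=[30,18,3] → #
    (5,1)@(11, 3): e=[24,28,-1] → ·
    (2,2)@(5, 5): e=[18,4,29] → #
    (5,2)@(11, 5): e=[0,34,17] → ·  [on edge]
    (1,3)@(3, 7): e=[0,0,51] → ·  [on edge]
    (2,3)@(5, 7): e=[-6,10,47] → ·
    (3,3)@(7, 7): e=[-12,20,43] → ·
    (4,3)@(9, 7): e=[-18,30,39] → ·
  covered (5 px):
    · · · · · · · · ·
    · · · # # · · · ·
    · · # # # · · · ·
    · · · · · · · · ·
    · · · · · · · · ·
    · · · · · · · · ·
    · · · · · · · · ·
    · · · · · · · · ·
    · · · · · · · · ·
    · · · · · · · · ·
    · · · · · · · · ·
T1:
  2·area = 10
  edge (12, 0)→(1, 20): d=(-11,20) right/bottom  bias=-1
  edge (1, 20)→(6, 10): d=(5,-10) top-left  bias=+0
  edge (6, 10)→(12, 0): d=(6,-10) top-left  bias=+0
    (4,2)@(9, 5): e=[5,5,0] → #  [on edge]
    (5,2)@(11, 5): e=[-35,25,20] → ·
    (4,3)@(9, 7): e=[-17,15,12] → ·
    (3,4)@(7, 9): e=[1,5,4] → #
    (4,4)@(9, 9): e=[-39,25,24] → ·
    (3,5)@(7, 11): e=[-21,15,16] → ·
    (1,7)@(3, 15): e=[15,-5,0] → ·  [on edge]
  covered (2 px):
    · · · · · · · · ·
    · · · · · · · · ·
    · · · · # · · · ·
    · · · · · · · · ·
    · · · # · · · · ·
    · · · · · · · · ·
    · · · · · · · · ·
    · · · · · · · · ·
    · · · · · · · · ·
    · · · · · · · · ·
    · · · · · · · · ·
T2:
  2·area = 66  (B↔C swapped to make it positive)
  edge (18, 12)→(0, 16): d=(-18,4) right/bottom  bias=-1
  edge (0, 16)→(15, 9): d=(15,-7) top-left  bias=+0
  edge (15, 9)→(18, 12): d=(3,3) right/bottom  bias=-1
    (3,0)@(7, 1): e=[242,-176,0] → ·  [on edge]
    (4,1)@(9, 3): e=[198,-132,0] → ·  [on edge]
    (5,2)@(11, 5): e=[154,-88,0] → ·  [on edge]
    (6,3)@(13, 7): e=[110,-44,0] → ·  [on edge]
    (7,4)@(15, 9): e=[66,0,0] → ·  [on edge]
    (5,5)@(11, 11): e=[46,2,18] → #
    (6,5)@(13, 11): e=[38,16,12] → #
    (7,5)@(15, 11): e=[30,30,6] → #
    (8,5)@(17, 11): e=[22,44,0] → ·  [on edge]
    (3,6)@(7, 13): e=[26,4,36] → #
    (4,6)@(9, 13): e=[18,18,30] → #
    (7,6)@(15, 13): e=[-6,60,12] → ·
  covered (8 px):
    · · · · · · · · ·
    · · · · · · · · ·
    · · · · · · · · ·
    · · · · · · · · ·
    · · · · · · · · ·
    · · · · · # # # ·
    · · · # # # # · ·
    · # · · · · · · ·
    · · · · · · · · ·
    · · · · · · · · ·
    · · · · · · · · ·

Result: 15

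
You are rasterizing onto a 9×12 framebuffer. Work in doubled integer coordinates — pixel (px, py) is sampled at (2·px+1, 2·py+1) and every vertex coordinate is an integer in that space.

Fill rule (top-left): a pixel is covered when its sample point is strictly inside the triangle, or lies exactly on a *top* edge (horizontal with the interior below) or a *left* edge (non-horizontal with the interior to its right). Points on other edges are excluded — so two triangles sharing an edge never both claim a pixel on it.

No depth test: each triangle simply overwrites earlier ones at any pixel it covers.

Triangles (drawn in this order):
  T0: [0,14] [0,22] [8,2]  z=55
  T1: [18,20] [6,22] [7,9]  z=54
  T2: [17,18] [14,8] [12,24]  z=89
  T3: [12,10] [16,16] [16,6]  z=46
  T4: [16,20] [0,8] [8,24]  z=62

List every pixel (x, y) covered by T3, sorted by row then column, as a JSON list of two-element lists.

T0:
  2·area = 64  (B↔C swapped to make it positive)
  edge (0, 14)→(8, 2): d=(8,-12) top-left  bias=+0
  edge (8, 2)→(0, 22): d=(-8,20) right/bottom  bias=-1
  edge (0, 22)→(0, 14): d=(0,-8) top-left  bias=+0
    (2,3)@(5, 7): e=[4,20,40] → X
    (3,3)@(7, 7): e=[28,-20,56] → .
    (2,4)@(5, 9): e=[20,4,40] → X
    (3,4)@(7, 9): e=[44,-36,56] → .
    (1,5)@(3, 11): e=[12,28,24] → X
    (2,5)@(5, 11): e=[36,-12,40] → .
    (0,6)@(1, 13): e=[4,52,8] → X
    (2,6)@(5, 13): e=[52,-28,40] → .
    (0,7)@(1, 15): e=[20,36,8] → X
    (1,7)@(3, 15): e=[44,-4,24] → .
    (0,8)@(1, 17): e=[36,20,8] → X
    (1,8)@(3, 17): e=[60,-20,24] → .
  covered (8 px):
    . . . . . . . . .
    . . . . . . . . .
    . . . . . . . . .
    . . X . . . . . .
    . . X . . . . . .
    . X . . . . . . .
    X X . . . . . . .
    X . . . . . . . .
    X . . . . . . . .
    X . . . . . . . .
    . . . . . . . . .
    . . . . . . . . .
T1:
  2·area = 154
  edge (18, 20)→(6, 22): d=(-12,2) right/bottom  bias=-1
  edge (6, 22)→(7, 9): d=(1,-13) top-left  bias=+0
  edge (7, 9)→(18, 20): d=(11,11) right/bottom  bias=-1
    (0,1)@(1, 3): e=[238,-84,0] → .  [on edge]
    (1,2)@(3, 5): e=[210,-56,0] → .  [on edge]
    (2,3)@(5, 7): e=[182,-28,0] → .  [on edge]
    (3,4)@(7, 9): e=[154,0,0] → .  [on edge]
    (3,5)@(7, 11): e=[130,2,22] → X
    (4,5)@(9, 11): e=[126,28,0] → .  [on edge]
    (3,6)@(7, 13): e=[106,4,44] → X
    (4,6)@(9, 13): e=[102,30,22] → X
    (5,6)@(11, 13): e=[98,56,0] → .  [on edge]
    (3,7)@(7, 15): e=[82,6,66] → X
    (5,7)@(11, 15): e=[74,58,22] → X
    (6,7)@(13, 15): e=[70,84,0] → .  [on edge]
    (7,8)@(15, 17): e=[42,112,0] → .  [on edge]
    (8,9)@(17, 19): e=[14,140,0] → .  [on edge]
  covered (18 px):
    . . . . . . . . .
    . . . . . . . . .
    . . . . . . . . .
    . . . . . . . . .
    . . . . . . . . .
    . . . X . . . . .
    . . . X X . . . .
    . . . X X X . . .
    . . . X X X X . .
    . . . X X X X X .
    . . . X X X . . .
    . . . . . . . . .
T2:
  2·area = 68  (B↔C swapped to make it positive)
  edge (17, 18)→(12, 24): d=(-5,6) right/bottom  bias=-1
  edge (12, 24)→(14, 8): d=(2,-16) top-left  bias=+0
  edge (14, 8)→(17, 18): d=(3,10) right/bottom  bias=-1
    (7,6)@(15, 13): e=[37,26,5] → X
    (8,6)@(17, 13): e=[25,58,-15] → .
    (7,7)@(15, 15): e=[27,30,11] → X
    (8,7)@(17, 15): e=[15,62,-9] → .
    (6,8)@(13, 17): e=[29,2,37] → X
    (8,8)@(17, 17): e=[5,66,-3] → .
    (6,9)@(13, 19): e=[19,6,43] → X
    (8,9)@(17, 19): e=[-5,70,3] → .
    (6,10)@(13, 21): e=[9,10,49] → X
    (7,10)@(15, 21): e=[-3,42,29] → .
    (6,11)@(13, 23): e=[-1,14,55] → .
  covered (7 px):
    . . . . . . . . .
    . . . . . . . . .
    . . . . . . . . .
    . . . . . . . . .
    . . . . . . . . .
    . . . . . . . . .
    . . . . . . . X .
    . . . . . . . X .
    . . . . . . X X .
    . . . . . . X X .
    . . . . . . X . .
    . . . . . . . . .
T3:
  2·area = 40  (B↔C swapped to make it positive)
  edge (12, 10)→(16, 6): d=(4,-4) top-left  bias=+0
  edge (16, 6)→(16, 16): d=(0,10) right/bottom  bias=-1
  edge (16, 16)→(12, 10): d=(-4,-6) top-left  bias=+0
    (8,2)@(17, 5): e=[0,-10,50] → .  [on edge]
    (7,3)@(15, 7): e=[0,10,30] → X  [on edge]
    (8,3)@(17, 7): e=[8,-10,42] → .
    (6,4)@(13, 9): e=[0,30,10] → X  [on edge]
    (8,4)@(17, 9): e=[16,-10,34] → .
    (5,5)@(11, 11): e=[0,50,-10] → .  [on edge]
    (6,5)@(13, 11): e=[8,30,2] → X
    (8,5)@(17, 11): e=[24,-10,26] → .
    (4,6)@(9, 13): e=[0,70,-30] → .  [on edge]
    (6,6)@(13, 13): e=[16,30,-6] → .
    (7,6)@(15, 13): e=[24,10,6] → X
    (8,6)@(17, 13): e=[32,-10,18] → .
    (3,7)@(7, 15): e=[0,90,-50] → .  [on edge]
    (2,8)@(5, 17): e=[0,110,-70] → .  [on edge]
    (1,9)@(3, 19): e=[0,130,-90] → .  [on edge]
    (0,10)@(1, 21): e=[0,150,-110] → .  [on edge]
  covered (6 px):
    . . . . . . . . .
    . . . . . . . . .
    . . . . . . . . .
    . . . . . . . X .
    . . . . . . X X .
    . . . . . . X X .
    . . . . . . . X .
    . . . . . . . . .
    . . . . . . . . .
    . . . . . . . . .
    . . . . . . . . .
    . . . . . . . . .
T4:
  2·area = 160  (B↔C swapped to make it positive)
  edge (16, 20)→(8, 24): d=(-8,4) right/bottom  bias=-1
  edge (8, 24)→(0, 8): d=(-8,-16) top-left  bias=+0
  edge (0, 8)→(16, 20): d=(16,12) right/bottom  bias=-1
    (0,4)@(1, 9): e=[148,8,4] → X
    (1,4)@(3, 9): e=[140,40,-20] → .
    (0,5)@(1, 11): e=[132,-8,36] → .
    (1,5)@(3, 11): e=[124,24,12] → X
    (2,5)@(5, 11): e=[116,56,-12] → .
    (1,6)@(3, 13): e=[108,8,44] → X
    (2,6)@(5, 13): e=[100,40,20] → X
    (3,6)@(7, 13): e=[92,72,-4] → .
    (1,7)@(3, 15): e=[92,-8,76] → .
    (2,7)@(5, 15): e=[84,24,52] → X
    (3,7)@(7, 15): e=[76,56,28] → X
    (4,7)@(9, 15): e=[68,88,4] → X
  covered (20 px):
    . . . . . . . . .
    . . . . . . . . .
    . . . . . . . . .
    . . . . . . . . .
    X . . . . . . . .
    . X . . . . . . .
    . X X . . . . . .
    . . X X X . . . .
    . . X X X X . . .
    . . . X X X X . .
    . . . X X X X . .
    . . . . X . . . .

Answer: [[7,3],[6,4],[7,4],[6,5],[7,5],[7,6]]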